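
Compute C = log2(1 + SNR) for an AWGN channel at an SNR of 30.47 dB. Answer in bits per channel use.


SNR_linear = 10^(30.47/10) = 1114.2945; C = log2(1 + SNR_linear) = log2(1 + 1114.2945) = 10.1232

10.1232 bits/channel use


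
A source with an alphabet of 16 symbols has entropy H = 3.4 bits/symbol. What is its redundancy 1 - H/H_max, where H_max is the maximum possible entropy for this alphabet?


H_max = log2(K) = log2(16) = 4.0 bits/symbol. Redundancy = 1 - H/H_max = 1 - 3.4/4.0 = 1 - 0.85 = 0.15

0.15


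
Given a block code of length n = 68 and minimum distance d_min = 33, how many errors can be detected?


Detection capability = d_min - 1 = 33 - 1 = 32

32 errors


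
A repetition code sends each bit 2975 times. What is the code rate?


Rate = k/n = 1/2975

1/2975


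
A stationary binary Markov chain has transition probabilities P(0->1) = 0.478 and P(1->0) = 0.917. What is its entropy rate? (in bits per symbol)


Stationary distribution: pi_0 = p10/(p01+p10) = 0.6573, pi_1 = 0.3427. Entropy rate H' = pi_0*H(p01) + pi_1*H(p10) = 0.6573*0.9986 + 0.3427*0.4127 = 0.7978

0.7978 bits/symbol


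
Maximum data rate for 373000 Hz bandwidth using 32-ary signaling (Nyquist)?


Rate = 2 * B * log2(M) = 2 * 373000 * 5.0 = 3730000.0

3730000.0 bps


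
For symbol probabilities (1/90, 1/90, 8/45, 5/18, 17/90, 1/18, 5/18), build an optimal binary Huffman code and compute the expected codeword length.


Huffman construction (repeatedly merge the two least-probable nodes; each merge adds 1 bit to every symbol beneath it): 1/90 + 1/90 = 1/45; 1/45 + 1/18 = 7/90; 7/90 + 8/45 = 23/90; 17/90 + 23/90 = 4/9; 5/18 + 5/18 = 5/9; 4/9 + 5/9 = 1. Resulting codeword lengths (in the order the probabilities were given): (5, 5, 3, 2, 2, 4, 2). L_avg = sum(p_i * l_i) = 1/90*5 + 1/90*5 + 8/45*3 + 5/18*2 + 17/90*2 + 1/18*4 + 5/18*2 = 106/45 = 2.3556

2.3556 bits


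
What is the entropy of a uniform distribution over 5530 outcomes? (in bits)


H = log2(n) = log2(5530) = 12.4331

12.4331 bits


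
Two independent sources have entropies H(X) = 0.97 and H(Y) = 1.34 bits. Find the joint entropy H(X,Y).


For independent variables, H(X,Y) = H(X) + H(Y) = 0.97 + 1.34 = 2.31

2.31 bits


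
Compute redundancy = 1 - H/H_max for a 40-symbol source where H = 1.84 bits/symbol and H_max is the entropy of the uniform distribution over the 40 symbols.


H_max = log2(K) = log2(40) = 5.3219 bits/symbol. Redundancy = 1 - H/H_max = 1 - 1.84/5.3219 = 1 - 0.3457 = 0.6543

0.6543


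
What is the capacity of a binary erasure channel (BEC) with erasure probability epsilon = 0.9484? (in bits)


C = 1 - epsilon = 1 - 0.9484 = 0.0516

0.0516 bits


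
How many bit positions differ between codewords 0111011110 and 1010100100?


Count differing positions: ^ ^ . ^ ^ ^ ^ . ^ . = 7 differences

7


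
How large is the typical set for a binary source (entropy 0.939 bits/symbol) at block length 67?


log2|A_typical| = nH = 67 * 0.939 = 62.913, so |A_typical| ~ 2^62.913 = 8.684e+18

8.684e+18


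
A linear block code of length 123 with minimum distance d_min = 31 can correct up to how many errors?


Correction capability = floor((d-1)/2) = floor((31-1)/2) = 15

15 errors


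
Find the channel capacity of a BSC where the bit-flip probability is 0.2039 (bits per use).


H(p) = -p*log2(p) - (1-p)*log2(1-p) = -0.2039*log2(0.2039) - 0.7961*log2(0.7961) = 0.467760 + 0.261900 = 0.7297. C = 1 - H(p) = 1 - 0.7297 = 0.2703

0.2703 bits


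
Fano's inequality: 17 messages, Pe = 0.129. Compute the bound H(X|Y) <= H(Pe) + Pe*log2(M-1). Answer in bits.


H(Pe) = -Pe*log2(Pe) - (1-Pe)*log2(1-Pe) = -0.129*log2(0.129) - 0.871*log2(0.871) = 0.381138 + 0.173551 = 0.5547. Pe*log2(M-1) = 0.129*log2(16) = 0.516000. Bound = H(Pe) + Pe*log2(M-1) = 0.381138 + 0.173551 + 0.516000 = 1.0707

1.0707 bits


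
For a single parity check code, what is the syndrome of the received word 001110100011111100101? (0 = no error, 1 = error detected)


Syndrome = XOR of all bits = 0 XOR 0 XOR 1 XOR 1 XOR 1 XOR 0 XOR 1 XOR 0 XOR 0 XOR 0 XOR 1 XOR 1 XOR 1 XOR 1 XOR 1 XOR 1 XOR 0 XOR 0 XOR 1 XOR 0 XOR 1 = 0

0


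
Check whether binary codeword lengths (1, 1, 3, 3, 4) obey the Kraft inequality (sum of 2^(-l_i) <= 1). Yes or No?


Kraft sum = sum(2^(-l_i)) = 1.3125, need <= 1. Result: violated (a binary prefix-free code with these lengths cannot exist)

No


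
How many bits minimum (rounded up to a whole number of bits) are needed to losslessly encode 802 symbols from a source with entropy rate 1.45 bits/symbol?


Minimum bits >= n * H = 802 * 1.45 = 1162.9, rounded up to a whole number of bits = 1163

1163 bits


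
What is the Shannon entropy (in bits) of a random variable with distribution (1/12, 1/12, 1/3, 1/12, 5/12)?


H = -sum(p_i * log2(p_i)). Terms: -(1/12)*log2(1/12) = 0.298747; -(1/12)*log2(1/12) = 0.298747; -(1/3)*log2(1/3) = 0.528321; -(1/12)*log2(1/12) = 0.298747; -(5/12)*log2(5/12) = 0.526264. H = 0.298747 + 0.298747 + 0.528321 + 0.298747 + 0.526264 = 1.9508

1.9508 bits


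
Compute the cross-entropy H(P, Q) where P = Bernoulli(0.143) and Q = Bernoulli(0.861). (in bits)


H(P,Q) = -p*log2(q) - (1-p)*log2(1-q). -0.143*log2(0.861) = 0.030876; -0.857*log2(0.139) = 2.439745. H(P,Q) = 0.030876 + 2.439745 = 2.4706

2.4706 bits


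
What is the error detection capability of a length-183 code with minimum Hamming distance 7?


Detection capability = d_min - 1 = 7 - 1 = 6

6 errors


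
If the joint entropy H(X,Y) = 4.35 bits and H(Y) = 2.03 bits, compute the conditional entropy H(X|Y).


H(X|Y) = H(X,Y) - H(Y) = 4.35 - 2.03 = 2.32

2.32 bits


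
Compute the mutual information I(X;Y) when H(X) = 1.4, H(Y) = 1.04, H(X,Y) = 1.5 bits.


I(X;Y) = H(X) + H(Y) - H(X,Y) = 1.4 + 1.04 - 1.5 = 0.94

0.94 bits


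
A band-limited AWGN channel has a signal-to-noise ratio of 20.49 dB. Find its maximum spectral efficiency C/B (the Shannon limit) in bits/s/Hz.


SNR_linear = 10^(20.49/10) = 111.9438; C/B = log2(1 + SNR_linear) = log2(1 + 111.9438) = 6.8195

6.8195 bits/s/Hz


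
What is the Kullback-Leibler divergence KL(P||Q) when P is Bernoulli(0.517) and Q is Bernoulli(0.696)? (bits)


KL = p*log2(p/q) + (1-p)*log2((1-p)/(1-q)) = 0.517*log2(0.517/0.696) + 0.483*log2(0.483/0.304) = 0.1009

0.1009 bits


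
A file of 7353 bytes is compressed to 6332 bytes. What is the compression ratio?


Ratio = original / compressed = 7353 / 6332 = 1.1612

1.1612


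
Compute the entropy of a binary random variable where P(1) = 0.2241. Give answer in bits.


H = -p*log2(p) - (1-p)*log2(1-p). -0.2241*log2(0.2241) = 0.483560; -0.7759*log2(0.7759) = 0.284024. H = 0.483560 + 0.284024 = 0.7676

0.7676 bits


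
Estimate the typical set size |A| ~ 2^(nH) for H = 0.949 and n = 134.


log2|A_typical| = nH = 134 * 0.949 = 127.166, so |A_typical| ~ 2^127.166 = 1.909e+38

1.909e+38


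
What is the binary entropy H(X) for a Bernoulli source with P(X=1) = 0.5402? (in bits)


H = -p*log2(p) - (1-p)*log2(1-p). -0.5402*log2(0.5402) = 0.479932; -0.4598*log2(0.4598) = 0.515400. H = 0.479932 + 0.515400 = 0.9953

0.9953 bits


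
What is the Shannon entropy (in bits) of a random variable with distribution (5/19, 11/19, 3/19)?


H = -sum(p_i * log2(p_i)). Terms: -(5/19)*log2(5/19) = 0.506842; -(11/19)*log2(11/19) = 0.456498; -(3/19)*log2(3/19) = 0.420468. H = 0.506842 + 0.456498 + 0.420468 = 1.3838

1.3838 bits


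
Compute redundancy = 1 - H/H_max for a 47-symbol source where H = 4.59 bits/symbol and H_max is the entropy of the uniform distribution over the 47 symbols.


H_max = log2(K) = log2(47) = 5.5546 bits/symbol. Redundancy = 1 - H/H_max = 1 - 4.59/5.5546 = 1 - 0.8263 = 0.1737

0.1737


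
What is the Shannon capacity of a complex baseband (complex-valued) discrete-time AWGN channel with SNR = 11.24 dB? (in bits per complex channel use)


SNR_linear = 10^(11.24/10) = 13.3045; C = log2(1 + SNR_linear) = log2(1 + 13.3045) = 3.8384

3.8384 bits/channel use


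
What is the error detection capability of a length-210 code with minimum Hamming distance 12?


Detection capability = d_min - 1 = 12 - 1 = 11

11 errors


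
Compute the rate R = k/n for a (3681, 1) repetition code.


Rate = k/n = 1/3681

1/3681


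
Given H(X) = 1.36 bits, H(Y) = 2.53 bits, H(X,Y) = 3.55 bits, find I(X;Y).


I(X;Y) = H(X) + H(Y) - H(X,Y) = 1.36 + 2.53 - 3.55 = 0.34

0.34 bits


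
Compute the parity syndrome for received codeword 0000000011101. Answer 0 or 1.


Syndrome = XOR of all bits = 0 XOR 0 XOR 0 XOR 0 XOR 0 XOR 0 XOR 0 XOR 0 XOR 1 XOR 1 XOR 1 XOR 0 XOR 1 = 0

0


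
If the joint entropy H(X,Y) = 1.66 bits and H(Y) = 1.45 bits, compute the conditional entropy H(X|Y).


H(X|Y) = H(X,Y) - H(Y) = 1.66 - 1.45 = 0.21

0.21 bits


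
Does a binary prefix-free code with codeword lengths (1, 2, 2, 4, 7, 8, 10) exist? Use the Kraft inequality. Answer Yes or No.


Kraft sum = sum(2^(-l_i)) = 1.0752, need <= 1. Result: violated (a binary prefix-free code with these lengths cannot exist)

No


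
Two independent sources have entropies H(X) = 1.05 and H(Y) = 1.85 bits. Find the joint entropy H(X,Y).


For independent variables, H(X,Y) = H(X) + H(Y) = 1.05 + 1.85 = 2.9

2.9 bits


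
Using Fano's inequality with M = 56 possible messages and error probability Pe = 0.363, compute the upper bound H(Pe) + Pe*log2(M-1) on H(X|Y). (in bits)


H(Pe) = -Pe*log2(Pe) - (1-Pe)*log2(1-Pe) = -0.363*log2(0.363) - 0.637*log2(0.637) = 0.530691 + 0.414454 = 0.9451. Pe*log2(M-1) = 0.363*log2(55) = 2.098634. Bound = H(Pe) + Pe*log2(M-1) = 0.530691 + 0.414454 + 2.098634 = 3.0438

3.0438 bits


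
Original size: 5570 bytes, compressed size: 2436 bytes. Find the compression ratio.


Ratio = original / compressed = 5570 / 2436 = 2.2865

2.2865


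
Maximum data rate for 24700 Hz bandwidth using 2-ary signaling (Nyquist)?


Rate = 2 * B * log2(M) = 2 * 24700 * 1.0 = 49400.0

49400.0 bps


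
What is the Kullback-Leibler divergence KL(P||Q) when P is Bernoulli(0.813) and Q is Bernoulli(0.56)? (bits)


KL = p*log2(p/q) + (1-p)*log2((1-p)/(1-q)) = 0.813*log2(0.813/0.56) + 0.187*log2(0.187/0.44) = 0.2064

0.2064 bits


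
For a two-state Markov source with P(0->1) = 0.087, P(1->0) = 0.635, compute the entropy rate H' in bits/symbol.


Stationary distribution: pi_0 = p10/(p01+p10) = 0.8795, pi_1 = 0.1205. Entropy rate H' = pi_0*H(p01) + pi_1*H(p10) = 0.8795*0.4264 + 0.1205*0.9468 = 0.4891

0.4891 bits/symbol


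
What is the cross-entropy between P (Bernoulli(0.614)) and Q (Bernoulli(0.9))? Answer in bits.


H(P,Q) = -p*log2(q) - (1-p)*log2(1-q). -0.614*log2(0.9) = 0.093330; -0.386*log2(0.1) = 1.282264. H(P,Q) = 0.093330 + 1.282264 = 1.3756

1.3756 bits


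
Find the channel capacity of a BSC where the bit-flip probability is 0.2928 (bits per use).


H(p) = -p*log2(p) - (1-p)*log2(1-p) = -0.2928*log2(0.2928) - 0.7072*log2(0.7072) = 0.518845 + 0.353466 = 0.8723. C = 1 - H(p) = 1 - 0.8723 = 0.1277

0.1277 bits


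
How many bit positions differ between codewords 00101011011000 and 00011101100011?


Count differing positions: . . ^ ^ . ^ ^ . ^ ^ ^ . ^ ^ = 9 differences

9


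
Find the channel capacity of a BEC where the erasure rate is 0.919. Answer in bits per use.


C = 1 - epsilon = 1 - 0.919 = 0.081

0.081 bits


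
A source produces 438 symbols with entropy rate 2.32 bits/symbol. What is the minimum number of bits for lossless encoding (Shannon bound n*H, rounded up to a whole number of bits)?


Minimum bits >= n * H = 438 * 2.32 = 1016.16, rounded up to a whole number of bits = 1017

1017 bits


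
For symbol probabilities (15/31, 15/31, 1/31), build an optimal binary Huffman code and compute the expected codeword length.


Huffman construction (repeatedly merge the two least-probable nodes; each merge adds 1 bit to every symbol beneath it): 1/31 + 15/31 = 16/31; 15/31 + 16/31 = 1. Resulting codeword lengths (in the order the probabilities were given): (2, 1, 2). L_avg = sum(p_i * l_i) = 15/31*2 + 15/31*1 + 1/31*2 = 47/31 = 1.5161

1.5161 bits


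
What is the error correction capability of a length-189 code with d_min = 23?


Correction capability = floor((d-1)/2) = floor((23-1)/2) = 11

11 errors


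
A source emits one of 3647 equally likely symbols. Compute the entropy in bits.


H = log2(n) = log2(3647) = 11.8325

11.8325 bits


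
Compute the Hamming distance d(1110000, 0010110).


Count differing positions: ^ ^ . . ^ ^ . = 4 differences

4


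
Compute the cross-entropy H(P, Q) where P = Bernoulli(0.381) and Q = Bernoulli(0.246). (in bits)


H(P,Q) = -p*log2(q) - (1-p)*log2(1-q). -0.381*log2(0.246) = 0.770866; -0.619*log2(0.754) = 0.252158. H(P,Q) = 0.770866 + 0.252158 = 1.023

1.023 bits


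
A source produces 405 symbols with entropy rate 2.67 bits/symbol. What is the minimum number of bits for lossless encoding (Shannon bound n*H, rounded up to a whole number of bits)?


Minimum bits >= n * H = 405 * 2.67 = 1081.35, rounded up to a whole number of bits = 1082

1082 bits


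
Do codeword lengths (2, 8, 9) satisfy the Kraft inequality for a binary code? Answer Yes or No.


Kraft sum = sum(2^(-l_i)) = 0.2559, need <= 1. Result: satisfied (a binary prefix-free code with these lengths exists)

Yes


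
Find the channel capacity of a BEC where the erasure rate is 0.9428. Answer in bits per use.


C = 1 - epsilon = 1 - 0.9428 = 0.0572

0.0572 bits


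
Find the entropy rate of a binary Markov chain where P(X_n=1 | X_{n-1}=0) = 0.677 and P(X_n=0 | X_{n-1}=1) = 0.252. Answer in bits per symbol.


Stationary distribution: pi_0 = p10/(p01+p10) = 0.2713, pi_1 = 0.7287. Entropy rate H' = pi_0*H(p01) + pi_1*H(p10) = 0.2713*0.9076 + 0.7287*0.8144 = 0.8397

0.8397 bits/symbol


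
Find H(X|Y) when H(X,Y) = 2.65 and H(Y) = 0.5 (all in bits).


H(X|Y) = H(X,Y) - H(Y) = 2.65 - 0.5 = 2.15

2.15 bits


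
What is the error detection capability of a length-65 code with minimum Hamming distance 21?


Detection capability = d_min - 1 = 21 - 1 = 20

20 errors


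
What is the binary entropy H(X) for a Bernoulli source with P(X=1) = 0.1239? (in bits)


H = -p*log2(p) - (1-p)*log2(1-p). -0.1239*log2(0.1239) = 0.373280; -0.8761*log2(0.8761) = 0.167188. H = 0.373280 + 0.167188 = 0.5405

0.5405 bits


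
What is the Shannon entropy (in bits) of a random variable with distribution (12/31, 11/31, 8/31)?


H = -sum(p_i * log2(p_i)). Terms: -(12/31)*log2(12/31) = 0.530026; -(11/31)*log2(11/31) = 0.530400; -(8/31)*log2(8/31) = 0.504309. H = 0.530026 + 0.530400 + 0.504309 = 1.5647

1.5647 bits


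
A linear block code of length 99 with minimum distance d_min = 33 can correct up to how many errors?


Correction capability = floor((d-1)/2) = floor((33-1)/2) = 16

16 errors


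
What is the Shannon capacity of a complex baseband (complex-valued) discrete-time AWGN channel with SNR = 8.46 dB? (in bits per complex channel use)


SNR_linear = 10^(8.46/10) = 7.0146; C = log2(1 + SNR_linear) = log2(1 + 7.0146) = 3.0026

3.0026 bits/channel use


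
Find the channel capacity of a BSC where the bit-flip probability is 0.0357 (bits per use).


H(p) = -p*log2(p) - (1-p)*log2(1-p) = -0.0357*log2(0.0357) - 0.9643*log2(0.9643) = 0.171643 + 0.050574 = 0.2222. C = 1 - H(p) = 1 - 0.2222 = 0.7778

0.7778 bits


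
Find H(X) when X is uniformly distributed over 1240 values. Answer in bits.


H = log2(n) = log2(1240) = 10.2761

10.2761 bits


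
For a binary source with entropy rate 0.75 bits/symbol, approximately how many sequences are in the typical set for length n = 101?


log2|A_typical| = nH = 101 * 0.75 = 75.75, so |A_typical| ~ 2^75.75 = 6.354e+22

6.354e+22


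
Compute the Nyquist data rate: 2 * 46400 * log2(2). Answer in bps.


Rate = 2 * B * log2(M) = 2 * 46400 * 1.0 = 92800.0

92800.0 bps


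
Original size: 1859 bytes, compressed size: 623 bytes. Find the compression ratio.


Ratio = original / compressed = 1859 / 623 = 2.9839

2.9839


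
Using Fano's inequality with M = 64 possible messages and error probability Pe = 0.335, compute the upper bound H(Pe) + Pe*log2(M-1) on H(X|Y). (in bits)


H(Pe) = -Pe*log2(Pe) - (1-Pe)*log2(1-Pe) = -0.335*log2(0.335) - 0.665*log2(0.665) = 0.528552 + 0.391402 = 0.92. Pe*log2(M-1) = 0.335*log2(63) = 2.002389. Bound = H(Pe) + Pe*log2(M-1) = 0.528552 + 0.391402 + 2.002389 = 2.9223

2.9223 bits


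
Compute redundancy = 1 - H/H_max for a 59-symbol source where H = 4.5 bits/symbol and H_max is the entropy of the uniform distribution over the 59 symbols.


H_max = log2(K) = log2(59) = 5.8826 bits/symbol. Redundancy = 1 - H/H_max = 1 - 4.5/5.8826 = 1 - 0.765 = 0.235

0.235


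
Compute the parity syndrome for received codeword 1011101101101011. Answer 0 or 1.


Syndrome = XOR of all bits = 1 XOR 0 XOR 1 XOR 1 XOR 1 XOR 0 XOR 1 XOR 1 XOR 0 XOR 1 XOR 1 XOR 0 XOR 1 XOR 0 XOR 1 XOR 1 = 1

1


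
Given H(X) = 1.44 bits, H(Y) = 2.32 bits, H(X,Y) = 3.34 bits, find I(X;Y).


I(X;Y) = H(X) + H(Y) - H(X,Y) = 1.44 + 2.32 - 3.34 = 0.42

0.42 bits


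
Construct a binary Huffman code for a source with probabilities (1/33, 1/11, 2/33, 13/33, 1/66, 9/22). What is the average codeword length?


Huffman construction (repeatedly merge the two least-probable nodes; each merge adds 1 bit to every symbol beneath it): 1/66 + 1/33 = 1/22; 1/22 + 2/33 = 7/66; 1/11 + 7/66 = 13/66; 13/66 + 13/33 = 13/22; 9/22 + 13/22 = 1. Resulting codeword lengths (in the order the probabilities were given): (5, 3, 4, 2, 5, 1). L_avg = sum(p_i * l_i) = 1/33*5 + 1/11*3 + 2/33*4 + 13/33*2 + 1/66*5 + 9/22*1 = 64/33 = 1.9394

1.9394 bits


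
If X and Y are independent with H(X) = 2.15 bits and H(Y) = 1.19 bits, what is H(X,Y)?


For independent variables, H(X,Y) = H(X) + H(Y) = 2.15 + 1.19 = 3.34

3.34 bits


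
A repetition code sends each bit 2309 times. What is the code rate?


Rate = k/n = 1/2309

1/2309


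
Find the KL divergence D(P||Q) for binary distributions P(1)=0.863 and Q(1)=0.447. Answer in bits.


KL = p*log2(p/q) + (1-p)*log2((1-p)/(1-q)) = 0.863*log2(0.863/0.447) + 0.137*log2(0.137/0.553) = 0.5433

0.5433 bits


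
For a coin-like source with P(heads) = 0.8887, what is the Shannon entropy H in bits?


H = -p*log2(p) - (1-p)*log2(1-p). -0.8887*log2(0.8887) = 0.151285; -0.1113*log2(0.1113) = 0.352540. H = 0.151285 + 0.352540 = 0.5038

0.5038 bits


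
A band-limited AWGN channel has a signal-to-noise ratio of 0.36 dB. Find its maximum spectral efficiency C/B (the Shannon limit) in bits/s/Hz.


SNR_linear = 10^(0.36/10) = 1.0864; C/B = log2(1 + SNR_linear) = log2(1 + 1.0864) = 1.061

1.061 bits/s/Hz


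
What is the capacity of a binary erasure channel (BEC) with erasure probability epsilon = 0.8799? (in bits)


C = 1 - epsilon = 1 - 0.8799 = 0.1201

0.1201 bits


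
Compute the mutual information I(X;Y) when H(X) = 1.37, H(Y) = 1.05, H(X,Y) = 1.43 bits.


I(X;Y) = H(X) + H(Y) - H(X,Y) = 1.37 + 1.05 - 1.43 = 0.99

0.99 bits


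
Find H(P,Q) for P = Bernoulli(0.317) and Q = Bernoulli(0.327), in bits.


H(P,Q) = -p*log2(q) - (1-p)*log2(1-q). -0.317*log2(0.327) = 0.511206; -0.683*log2(0.673) = 0.390213. H(P,Q) = 0.511206 + 0.390213 = 0.9014

0.9014 bits


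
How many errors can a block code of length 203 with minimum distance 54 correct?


Correction capability = floor((d-1)/2) = floor((54-1)/2) = 26

26 errors


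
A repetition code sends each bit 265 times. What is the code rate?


Rate = k/n = 1/265

1/265


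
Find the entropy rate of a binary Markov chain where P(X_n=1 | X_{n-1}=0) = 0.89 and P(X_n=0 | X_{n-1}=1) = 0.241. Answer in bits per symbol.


Stationary distribution: pi_0 = p10/(p01+p10) = 0.2131, pi_1 = 0.7869. Entropy rate H' = pi_0*H(p01) + pi_1*H(p10) = 0.2131*0.4999 + 0.7869*0.7967 = 0.7335

0.7335 bits/symbol


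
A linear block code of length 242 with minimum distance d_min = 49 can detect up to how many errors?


Detection capability = d_min - 1 = 49 - 1 = 48

48 errors


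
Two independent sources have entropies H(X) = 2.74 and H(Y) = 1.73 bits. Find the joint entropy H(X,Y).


For independent variables, H(X,Y) = H(X) + H(Y) = 2.74 + 1.73 = 4.47

4.47 bits


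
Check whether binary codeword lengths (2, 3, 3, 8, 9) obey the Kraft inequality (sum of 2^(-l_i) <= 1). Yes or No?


Kraft sum = sum(2^(-l_i)) = 0.5059, need <= 1. Result: satisfied (a binary prefix-free code with these lengths exists)

Yes


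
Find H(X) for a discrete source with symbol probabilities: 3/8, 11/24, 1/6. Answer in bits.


H = -sum(p_i * log2(p_i)). Terms: -(3/8)*log2(3/8) = 0.530639; -(11/24)*log2(11/24) = 0.515868; -(1/6)*log2(1/6) = 0.430827. H = 0.530639 + 0.515868 + 0.430827 = 1.4773

1.4773 bits


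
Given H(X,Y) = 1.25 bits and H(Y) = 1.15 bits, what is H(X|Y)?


H(X|Y) = H(X,Y) - H(Y) = 1.25 - 1.15 = 0.1

0.1 bits


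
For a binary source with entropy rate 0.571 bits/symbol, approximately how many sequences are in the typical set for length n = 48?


log2|A_typical| = nH = 48 * 0.571 = 27.408, so |A_typical| ~ 2^27.408 = 1.781e+08

1.781e+08


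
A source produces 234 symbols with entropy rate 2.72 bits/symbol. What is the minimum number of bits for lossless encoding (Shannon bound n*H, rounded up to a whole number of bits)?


Minimum bits >= n * H = 234 * 2.72 = 636.48, rounded up to a whole number of bits = 637

637 bits


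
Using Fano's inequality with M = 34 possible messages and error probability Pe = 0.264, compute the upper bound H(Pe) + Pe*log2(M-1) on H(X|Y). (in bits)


H(Pe) = -Pe*log2(Pe) - (1-Pe)*log2(1-Pe) = -0.264*log2(0.264) - 0.736*log2(0.736) = 0.507247 + 0.325476 = 0.8327. Pe*log2(M-1) = 0.264*log2(33) = 1.331720. Bound = H(Pe) + Pe*log2(M-1) = 0.507247 + 0.325476 + 1.331720 = 2.1644

2.1644 bits


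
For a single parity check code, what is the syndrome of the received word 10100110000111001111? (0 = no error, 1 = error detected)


Syndrome = XOR of all bits = 1 XOR 0 XOR 1 XOR 0 XOR 0 XOR 1 XOR 1 XOR 0 XOR 0 XOR 0 XOR 0 XOR 1 XOR 1 XOR 1 XOR 0 XOR 0 XOR 1 XOR 1 XOR 1 XOR 1 = 1

1


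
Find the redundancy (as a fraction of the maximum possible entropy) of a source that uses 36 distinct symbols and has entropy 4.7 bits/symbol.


H_max = log2(K) = log2(36) = 5.1699 bits/symbol. Redundancy = 1 - H/H_max = 1 - 4.7/5.1699 = 1 - 0.9091 = 0.0909

0.0909


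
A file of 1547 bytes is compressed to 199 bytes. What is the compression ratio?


Ratio = original / compressed = 1547 / 199 = 7.7739

7.7739


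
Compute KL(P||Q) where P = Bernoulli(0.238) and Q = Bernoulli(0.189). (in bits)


KL = p*log2(p/q) + (1-p)*log2((1-p)/(1-q)) = 0.238*log2(0.238/0.189) + 0.762*log2(0.762/0.811) = 0.0106

0.0106 bits


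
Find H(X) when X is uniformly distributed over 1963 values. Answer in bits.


H = log2(n) = log2(1963) = 10.9388

10.9388 bits


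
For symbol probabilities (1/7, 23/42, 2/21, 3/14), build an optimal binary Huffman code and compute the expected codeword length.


Huffman construction (repeatedly merge the two least-probable nodes; each merge adds 1 bit to every symbol beneath it): 2/21 + 1/7 = 5/21; 3/14 + 5/21 = 19/42; 19/42 + 23/42 = 1. Resulting codeword lengths (in the order the probabilities were given): (3, 1, 3, 2). L_avg = sum(p_i * l_i) = 1/7*3 + 23/42*1 + 2/21*3 + 3/14*2 = 71/42 = 1.6905

1.6905 bits


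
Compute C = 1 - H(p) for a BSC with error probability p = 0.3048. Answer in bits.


H(p) = -p*log2(p) - (1-p)*log2(1-p) = -0.3048*log2(0.3048) - 0.6952*log2(0.6952) = 0.522447 + 0.364632 = 0.8871. C = 1 - H(p) = 1 - 0.8871 = 0.1129

0.1129 bits


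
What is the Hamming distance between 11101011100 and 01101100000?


Count differing positions: ^ . . . . ^ ^ ^ ^ . . = 5 differences

5


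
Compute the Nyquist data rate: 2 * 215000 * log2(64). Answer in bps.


Rate = 2 * B * log2(M) = 2 * 215000 * 6.0 = 2580000.0

2580000.0 bps


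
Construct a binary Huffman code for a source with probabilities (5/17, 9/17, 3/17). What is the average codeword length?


Huffman construction (repeatedly merge the two least-probable nodes; each merge adds 1 bit to every symbol beneath it): 3/17 + 5/17 = 8/17; 8/17 + 9/17 = 1. Resulting codeword lengths (in the order the probabilities were given): (2, 1, 2). L_avg = sum(p_i * l_i) = 5/17*2 + 9/17*1 + 3/17*2 = 25/17 = 1.4706

1.4706 bits


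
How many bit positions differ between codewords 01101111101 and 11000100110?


Count differing positions: ^ . ^ . ^ . ^ ^ . ^ ^ = 7 differences

7


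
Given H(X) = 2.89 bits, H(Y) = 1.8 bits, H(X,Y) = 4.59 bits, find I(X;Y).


I(X;Y) = H(X) + H(Y) - H(X,Y) = 2.89 + 1.8 - 4.59 = 0.1

0.1 bits


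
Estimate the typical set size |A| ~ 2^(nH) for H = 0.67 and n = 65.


log2|A_typical| = nH = 65 * 0.67 = 43.55, so |A_typical| ~ 2^43.55 = 1.288e+13

1.288e+13


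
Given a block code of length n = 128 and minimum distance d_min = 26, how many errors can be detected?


Detection capability = d_min - 1 = 26 - 1 = 25

25 errors


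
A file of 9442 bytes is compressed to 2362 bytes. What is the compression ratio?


Ratio = original / compressed = 9442 / 2362 = 3.9975

3.9975


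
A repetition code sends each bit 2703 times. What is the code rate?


Rate = k/n = 1/2703

1/2703


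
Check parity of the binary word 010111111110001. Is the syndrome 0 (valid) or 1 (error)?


Syndrome = XOR of all bits = 0 XOR 1 XOR 0 XOR 1 XOR 1 XOR 1 XOR 1 XOR 1 XOR 1 XOR 1 XOR 1 XOR 0 XOR 0 XOR 0 XOR 1 = 0

0


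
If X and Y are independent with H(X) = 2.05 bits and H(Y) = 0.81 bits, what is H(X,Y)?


For independent variables, H(X,Y) = H(X) + H(Y) = 2.05 + 0.81 = 2.86

2.86 bits


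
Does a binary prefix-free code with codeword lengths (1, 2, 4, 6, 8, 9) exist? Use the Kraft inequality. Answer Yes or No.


Kraft sum = sum(2^(-l_i)) = 0.834, need <= 1. Result: satisfied (a binary prefix-free code with these lengths exists)

Yes


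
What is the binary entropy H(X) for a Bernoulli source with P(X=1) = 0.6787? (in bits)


H = -p*log2(p) - (1-p)*log2(1-p). -0.6787*log2(0.6787) = 0.379498; -0.3213*log2(0.3213) = 0.526292. H = 0.379498 + 0.526292 = 0.9058

0.9058 bits


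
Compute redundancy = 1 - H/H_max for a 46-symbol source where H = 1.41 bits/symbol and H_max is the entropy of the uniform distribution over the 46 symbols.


H_max = log2(K) = log2(46) = 5.5236 bits/symbol. Redundancy = 1 - H/H_max = 1 - 1.41/5.5236 = 1 - 0.2553 = 0.7447

0.7447


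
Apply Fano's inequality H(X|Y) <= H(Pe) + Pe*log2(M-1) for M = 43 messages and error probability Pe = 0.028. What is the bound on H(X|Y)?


H(Pe) = -Pe*log2(Pe) - (1-Pe)*log2(1-Pe) = -0.028*log2(0.028) - 0.972*log2(0.972) = 0.144436 + 0.039825 = 0.1843. Pe*log2(M-1) = 0.028*log2(42) = 0.150985. Bound = H(Pe) + Pe*log2(M-1) = 0.144436 + 0.039825 + 0.150985 = 0.3352

0.3352 bits


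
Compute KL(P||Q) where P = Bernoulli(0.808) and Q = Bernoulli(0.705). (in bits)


KL = p*log2(p/q) + (1-p)*log2((1-p)/(1-q)) = 0.808*log2(0.808/0.705) + 0.192*log2(0.192/0.295) = 0.04

0.04 bits


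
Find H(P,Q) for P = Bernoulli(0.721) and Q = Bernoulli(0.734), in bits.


H(P,Q) = -p*log2(q) - (1-p)*log2(1-q). -0.721*log2(0.734) = 0.321673; -0.279*log2(0.266) = 0.533030. H(P,Q) = 0.321673 + 0.533030 = 0.8547

0.8547 bits


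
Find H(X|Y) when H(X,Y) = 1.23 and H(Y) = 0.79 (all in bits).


H(X|Y) = H(X,Y) - H(Y) = 1.23 - 0.79 = 0.44

0.44 bits


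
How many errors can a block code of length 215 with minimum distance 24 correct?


Correction capability = floor((d-1)/2) = floor((24-1)/2) = 11

11 errors


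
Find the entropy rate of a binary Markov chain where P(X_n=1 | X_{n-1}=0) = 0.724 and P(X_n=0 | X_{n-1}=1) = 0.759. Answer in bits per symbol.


Stationary distribution: pi_0 = p10/(p01+p10) = 0.5118, pi_1 = 0.4882. Entropy rate H' = pi_0*H(p01) + pi_1*H(p10) = 0.5118*0.8499 + 0.4882*0.7967 = 0.8239

0.8239 bits/symbol


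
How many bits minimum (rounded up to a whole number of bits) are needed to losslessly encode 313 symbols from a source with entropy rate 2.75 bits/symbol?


Minimum bits >= n * H = 313 * 2.75 = 860.75, rounded up to a whole number of bits = 861

861 bits


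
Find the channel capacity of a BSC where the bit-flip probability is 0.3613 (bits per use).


H(p) = -p*log2(p) - (1-p)*log2(1-p) = -0.3613*log2(0.3613) - 0.6387*log2(0.6387) = 0.530652 + 0.413105 = 0.9438. C = 1 - H(p) = 1 - 0.9438 = 0.0562

0.0562 bits


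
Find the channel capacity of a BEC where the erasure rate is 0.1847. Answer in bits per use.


C = 1 - epsilon = 1 - 0.1847 = 0.8153

0.8153 bits


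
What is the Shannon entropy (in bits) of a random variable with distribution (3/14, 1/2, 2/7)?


H = -sum(p_i * log2(p_i)). Terms: -(3/14)*log2(3/14) = 0.476227; -(1/2)*log2(1/2) = 0.500000; -(2/7)*log2(2/7) = 0.516387. H = 0.476227 + 0.500000 + 0.516387 = 1.4926

1.4926 bits


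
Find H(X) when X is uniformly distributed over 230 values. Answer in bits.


H = log2(n) = log2(230) = 7.8455

7.8455 bits


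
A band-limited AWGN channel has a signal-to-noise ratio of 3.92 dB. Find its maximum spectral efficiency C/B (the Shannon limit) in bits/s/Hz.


SNR_linear = 10^(3.92/10) = 2.466; C/B = log2(1 + SNR_linear) = log2(1 + 2.466) = 1.7933

1.7933 bits/s/Hz


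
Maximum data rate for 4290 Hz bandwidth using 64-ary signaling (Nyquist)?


Rate = 2 * B * log2(M) = 2 * 4290 * 6.0 = 51480.0

51480.0 bps


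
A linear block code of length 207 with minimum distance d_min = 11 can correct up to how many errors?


Correction capability = floor((d-1)/2) = floor((11-1)/2) = 5

5 errors


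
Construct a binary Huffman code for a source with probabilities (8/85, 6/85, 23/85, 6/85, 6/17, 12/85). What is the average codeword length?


Huffman construction (repeatedly merge the two least-probable nodes; each merge adds 1 bit to every symbol beneath it): 6/85 + 6/85 = 12/85; 8/85 + 12/85 = 4/17; 12/85 + 4/17 = 32/85; 23/85 + 6/17 = 53/85; 32/85 + 53/85 = 1. Resulting codeword lengths (in the order the probabilities were given): (3, 3, 2, 3, 2, 3). L_avg = sum(p_i * l_i) = 8/85*3 + 6/85*3 + 23/85*2 + 6/85*3 + 6/17*2 + 12/85*3 = 202/85 = 2.3765

2.3765 bits


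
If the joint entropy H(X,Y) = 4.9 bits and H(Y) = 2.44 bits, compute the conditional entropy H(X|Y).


H(X|Y) = H(X,Y) - H(Y) = 4.9 - 2.44 = 2.46

2.46 bits


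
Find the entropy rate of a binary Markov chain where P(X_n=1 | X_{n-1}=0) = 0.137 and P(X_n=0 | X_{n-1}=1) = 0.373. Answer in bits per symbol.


Stationary distribution: pi_0 = p10/(p01+p10) = 0.7314, pi_1 = 0.2686. Entropy rate H' = pi_0*H(p01) + pi_1*H(p10) = 0.7314*0.5763 + 0.2686*0.9529 = 0.6775

0.6775 bits/symbol


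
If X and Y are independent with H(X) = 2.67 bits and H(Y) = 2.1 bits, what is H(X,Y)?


For independent variables, H(X,Y) = H(X) + H(Y) = 2.67 + 2.1 = 4.77

4.77 bits


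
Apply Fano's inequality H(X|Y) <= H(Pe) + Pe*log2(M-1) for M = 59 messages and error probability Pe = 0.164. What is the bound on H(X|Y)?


H(Pe) = -Pe*log2(Pe) - (1-Pe)*log2(1-Pe) = -0.164*log2(0.164) - 0.836*log2(0.836) = 0.427750 + 0.216043 = 0.6438. Pe*log2(M-1) = 0.164*log2(58) = 0.960709. Bound = H(Pe) + Pe*log2(M-1) = 0.427750 + 0.216043 + 0.960709 = 1.6045

1.6045 bits


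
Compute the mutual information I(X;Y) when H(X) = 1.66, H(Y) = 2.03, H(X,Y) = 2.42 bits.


I(X;Y) = H(X) + H(Y) - H(X,Y) = 1.66 + 2.03 - 2.42 = 1.27

1.27 bits


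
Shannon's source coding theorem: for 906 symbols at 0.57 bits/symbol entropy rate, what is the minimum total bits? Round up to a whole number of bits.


Minimum bits >= n * H = 906 * 0.57 = 516.42, rounded up to a whole number of bits = 517

517 bits


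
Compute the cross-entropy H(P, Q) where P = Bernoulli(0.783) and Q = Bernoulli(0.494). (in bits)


H(P,Q) = -p*log2(q) - (1-p)*log2(1-q). -0.783*log2(0.494) = 0.796638; -0.217*log2(0.506) = 0.213266. H(P,Q) = 0.796638 + 0.213266 = 1.0099

1.0099 bits


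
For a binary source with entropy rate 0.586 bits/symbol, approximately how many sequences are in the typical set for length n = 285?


log2|A_typical| = nH = 285 * 0.586 = 167.01, so |A_typical| ~ 2^167.01 = 1.884e+50

1.884e+50


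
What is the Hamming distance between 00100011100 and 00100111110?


Count differing positions: . . . . . ^ . . . ^ . = 2 differences

2


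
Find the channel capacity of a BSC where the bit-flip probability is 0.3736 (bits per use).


H(p) = -p*log2(p) - (1-p)*log2(1-p) = -0.3736*log2(0.3736) - 0.6264*log2(0.6264) = 0.530674 + 0.422722 = 0.9534. C = 1 - H(p) = 1 - 0.9534 = 0.0466

0.0466 bits


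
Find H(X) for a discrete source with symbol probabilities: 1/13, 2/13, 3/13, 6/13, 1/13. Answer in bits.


H = -sum(p_i * log2(p_i)). Terms: -(1/13)*log2(1/13) = 0.284649; -(2/13)*log2(2/13) = 0.415452; -(3/13)*log2(3/13) = 0.488187; -(6/13)*log2(6/13) = 0.514836; -(1/13)*log2(1/13) = 0.284649. H = 0.284649 + 0.415452 + 0.488187 + 0.514836 + 0.284649 = 1.9878

1.9878 bits


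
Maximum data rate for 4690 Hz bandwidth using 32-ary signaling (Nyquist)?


Rate = 2 * B * log2(M) = 2 * 4690 * 5.0 = 46900.0

46900.0 bps


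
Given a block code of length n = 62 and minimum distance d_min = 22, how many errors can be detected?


Detection capability = d_min - 1 = 22 - 1 = 21

21 errors


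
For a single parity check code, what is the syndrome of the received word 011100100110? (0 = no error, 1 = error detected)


Syndrome = XOR of all bits = 0 XOR 1 XOR 1 XOR 1 XOR 0 XOR 0 XOR 1 XOR 0 XOR 0 XOR 1 XOR 1 XOR 0 = 0

0


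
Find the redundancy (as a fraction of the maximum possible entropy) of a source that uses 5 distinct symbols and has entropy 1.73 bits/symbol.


H_max = log2(K) = log2(5) = 2.3219 bits/symbol. Redundancy = 1 - H/H_max = 1 - 1.73/2.3219 = 1 - 0.7451 = 0.2549

0.2549


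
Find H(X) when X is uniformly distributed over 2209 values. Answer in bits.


H = log2(n) = log2(2209) = 11.1092

11.1092 bits


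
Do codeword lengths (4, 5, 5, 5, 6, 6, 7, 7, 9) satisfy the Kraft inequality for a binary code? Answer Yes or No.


Kraft sum = sum(2^(-l_i)) = 0.2051, need <= 1. Result: satisfied (a binary prefix-free code with these lengths exists)

Yes


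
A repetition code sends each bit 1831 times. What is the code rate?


Rate = k/n = 1/1831

1/1831


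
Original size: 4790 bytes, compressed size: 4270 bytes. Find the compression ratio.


Ratio = original / compressed = 4790 / 4270 = 1.1218

1.1218


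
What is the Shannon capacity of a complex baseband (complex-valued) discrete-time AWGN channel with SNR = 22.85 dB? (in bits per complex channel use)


SNR_linear = 10^(22.85/10) = 192.7525; C = log2(1 + SNR_linear) = log2(1 + 192.7525) = 7.5981

7.5981 bits/channel use


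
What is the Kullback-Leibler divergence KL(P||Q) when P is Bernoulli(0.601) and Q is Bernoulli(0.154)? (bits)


KL = p*log2(p/q) + (1-p)*log2((1-p)/(1-q)) = 0.601*log2(0.601/0.154) + 0.399*log2(0.399/0.846) = 0.748

0.748 bits


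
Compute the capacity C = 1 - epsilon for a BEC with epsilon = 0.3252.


C = 1 - epsilon = 1 - 0.3252 = 0.6748

0.6748 bits


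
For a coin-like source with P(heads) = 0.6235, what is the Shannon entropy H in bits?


H = -p*log2(p) - (1-p)*log2(1-p). -0.6235*log2(0.6235) = 0.424939; -0.3765*log2(0.3765) = 0.530593. H = 0.424939 + 0.530593 = 0.9555

0.9555 bits


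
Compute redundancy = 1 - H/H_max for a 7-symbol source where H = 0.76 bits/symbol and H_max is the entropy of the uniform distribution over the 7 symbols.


H_max = log2(K) = log2(7) = 2.8074 bits/symbol. Redundancy = 1 - H/H_max = 1 - 0.76/2.8074 = 1 - 0.2707 = 0.7293

0.7293


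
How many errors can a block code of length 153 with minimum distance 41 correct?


Correction capability = floor((d-1)/2) = floor((41-1)/2) = 20

20 errors


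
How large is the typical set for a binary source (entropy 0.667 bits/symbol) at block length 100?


log2|A_typical| = nH = 100 * 0.667 = 66.7, so |A_typical| ~ 2^66.7 = 1.199e+20

1.199e+20


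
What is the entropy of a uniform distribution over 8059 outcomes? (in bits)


H = log2(n) = log2(8059) = 12.9764

12.9764 bits


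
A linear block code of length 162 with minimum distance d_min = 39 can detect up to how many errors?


Detection capability = d_min - 1 = 39 - 1 = 38

38 errors


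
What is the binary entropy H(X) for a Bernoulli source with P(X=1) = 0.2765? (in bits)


H = -p*log2(p) - (1-p)*log2(1-p). -0.2765*log2(0.2765) = 0.512810; -0.7235*log2(0.7235) = 0.337828. H = 0.512810 + 0.337828 = 0.8506

0.8506 bits


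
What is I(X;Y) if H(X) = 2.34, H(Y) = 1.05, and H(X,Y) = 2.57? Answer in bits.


I(X;Y) = H(X) + H(Y) - H(X,Y) = 2.34 + 1.05 - 2.57 = 0.82

0.82 bits


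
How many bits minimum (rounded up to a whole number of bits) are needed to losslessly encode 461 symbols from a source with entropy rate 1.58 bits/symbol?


Minimum bits >= n * H = 461 * 1.58 = 728.38, rounded up to a whole number of bits = 729

729 bits


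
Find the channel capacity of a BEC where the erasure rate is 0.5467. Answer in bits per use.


C = 1 - epsilon = 1 - 0.5467 = 0.4533

0.4533 bits


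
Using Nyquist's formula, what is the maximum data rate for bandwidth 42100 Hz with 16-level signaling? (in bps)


Rate = 2 * B * log2(M) = 2 * 42100 * 4.0 = 336800.0

336800.0 bps


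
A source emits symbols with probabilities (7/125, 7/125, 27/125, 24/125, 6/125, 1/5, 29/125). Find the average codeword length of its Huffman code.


Huffman construction (repeatedly merge the two least-probable nodes; each merge adds 1 bit to every symbol beneath it): 6/125 + 7/125 = 13/125; 7/125 + 13/125 = 4/25; 4/25 + 24/125 = 44/125; 1/5 + 27/125 = 52/125; 29/125 + 44/125 = 73/125; 52/125 + 73/125 = 1. Resulting codeword lengths (in the order the probabilities were given): (5, 4, 2, 3, 5, 2, 2). L_avg = sum(p_i * l_i) = 7/125*5 + 7/125*4 + 27/125*2 + 24/125*3 + 6/125*5 + 1/5*2 + 29/125*2 = 327/125 = 2.616

2.616 bits


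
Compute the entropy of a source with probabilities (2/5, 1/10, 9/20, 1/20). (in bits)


H = -sum(p_i * log2(p_i)). Terms: -(2/5)*log2(2/5) = 0.528771; -(1/10)*log2(1/10) = 0.332193; -(9/20)*log2(9/20) = 0.518401; -(1/20)*log2(1/20) = 0.216096. H = 0.528771 + 0.332193 + 0.518401 + 0.216096 = 1.5955

1.5955 bits


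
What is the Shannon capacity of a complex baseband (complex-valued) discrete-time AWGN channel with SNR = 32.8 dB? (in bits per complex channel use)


SNR_linear = 10^(32.8/10) = 1905.4607; C = log2(1 + SNR_linear) = log2(1 + 1905.4607) = 10.8967

10.8967 bits/channel use


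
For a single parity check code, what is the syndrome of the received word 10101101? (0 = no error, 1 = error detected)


Syndrome = XOR of all bits = 1 XOR 0 XOR 1 XOR 0 XOR 1 XOR 1 XOR 0 XOR 1 = 1

1


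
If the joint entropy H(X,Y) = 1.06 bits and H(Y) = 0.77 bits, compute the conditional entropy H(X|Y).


H(X|Y) = H(X,Y) - H(Y) = 1.06 - 0.77 = 0.29

0.29 bits


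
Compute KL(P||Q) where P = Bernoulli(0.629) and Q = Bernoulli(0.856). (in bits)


KL = p*log2(p/q) + (1-p)*log2((1-p)/(1-q)) = 0.629*log2(0.629/0.856) + 0.371*log2(0.371/0.144) = 0.2269

0.2269 bits


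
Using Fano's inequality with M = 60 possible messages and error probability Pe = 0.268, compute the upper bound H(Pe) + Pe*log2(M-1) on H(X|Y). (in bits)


H(Pe) = -Pe*log2(Pe) - (1-Pe)*log2(1-Pe) = -0.268*log2(0.268) - 0.732*log2(0.732) = 0.509118 + 0.329462 = 0.8386. Pe*log2(M-1) = 0.268*log2(59) = 1.576548. Bound = H(Pe) + Pe*log2(M-1) = 0.509118 + 0.329462 + 1.576548 = 2.4151

2.4151 bits
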